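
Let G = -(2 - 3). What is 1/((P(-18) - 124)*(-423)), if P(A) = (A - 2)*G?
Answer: 1/60912 ≈ 1.6417e-5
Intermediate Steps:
G = 1 (G = -1*(-1) = 1)
P(A) = -2 + A (P(A) = (A - 2)*1 = (-2 + A)*1 = -2 + A)
1/((P(-18) - 124)*(-423)) = 1/(((-2 - 18) - 124)*(-423)) = 1/((-20 - 124)*(-423)) = 1/(-144*(-423)) = 1/60912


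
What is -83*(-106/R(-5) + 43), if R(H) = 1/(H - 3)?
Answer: -73953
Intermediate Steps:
R(H) = 1/(-3 + H)
-83*(-106/R(-5) + 43) = -83*(-106/(1/(-3 - 5)) + 43) = -83*(-106/(1/(-8)) + 43) = -83*(-106/(-1/8) + 43) = -83*(-106*(-8) + 43) = -83*(848 + 43) = -83*891 = -73953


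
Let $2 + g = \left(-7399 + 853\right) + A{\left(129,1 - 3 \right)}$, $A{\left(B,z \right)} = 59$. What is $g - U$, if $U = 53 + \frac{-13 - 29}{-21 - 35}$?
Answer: $- \frac{26171}{4} \approx -6542.8$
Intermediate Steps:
$U = \frac{215}{4}$ ($U = 53 + \frac{-13 - 29}{-56} = 53 - - \frac{3}{4} = 53 + \frac{3}{4} = \frac{215}{4} \approx 53.75$)
$g = -6489$ ($g = -2 + \left(\left(-7399 + 853\right) + 59\right) = -2 + \left(-6546 + 59\right) = -2 - 6487 = -6489$)
$g - U = -6489 - \frac{215}{4} = - \frac{26171}{4}$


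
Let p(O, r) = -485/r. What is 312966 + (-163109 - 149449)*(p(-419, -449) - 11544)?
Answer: 1620057059952/449 ≈ 3.6081e+9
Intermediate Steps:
312966 + (-163109 - 149449)*(p(-419, -449) - 11544) = 312966 + (-163109 - 149449)*(-485/(-449) - 11544) = 312966 - 312558*(-485*(-1/449) - 11544) = 312966 - 312558*(485/449 - 11544) = 312966 - 312558*(-5182771/449) = 312966 + 1619916538218/449 = 1620057059952/449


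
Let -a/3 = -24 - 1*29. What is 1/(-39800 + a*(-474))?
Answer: -1/115166 ≈ -8.6831e-6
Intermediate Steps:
a = 159 (a = -3*(-24 - 1*29) = -3*(-24 - 29) = -3*(-53) = 159)
1/(-39800 + a*(-474)) = 1/(-39800 + 159*(-474)) = 1/(-39800 - 75366) = 1/(-115166) = -1/115166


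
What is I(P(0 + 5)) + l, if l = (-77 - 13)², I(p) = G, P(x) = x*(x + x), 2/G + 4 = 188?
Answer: 745201/92 ≈ 8100.0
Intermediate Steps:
G = 1/92 (G = 2/(-4 + 188) = 2/184 = 2*(1/184) = 1/92 ≈ 0.010870)
P(x) = 2*x² (P(x) = x*(2*x) = 2*x²)
I(p) = 1/92
l = 8100 (l = (-90)² = 8100)
I(P(0 + 5)) + l = 1/92 + 8100 = 745201/92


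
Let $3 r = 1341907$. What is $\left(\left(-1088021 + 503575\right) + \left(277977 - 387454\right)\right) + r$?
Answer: $- \frac{739862}{3} \approx -2.4662 \cdot 10^{5}$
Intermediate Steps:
$r = \frac{1341907}{3}$ ($r = \frac{1}{3} \cdot 1341907 = \frac{1341907}{3} \approx 4.473 \cdot 10^{5}$)
$\left(\left(-1088021 + 503575\right) + \left(277977 - 387454\right)\right) + r = \left(\left(-1088021 + 503575\right) + \left(277977 - 387454\right)\right) + \frac{1341907}{3} = \left(-584446 - 109477\right) + \frac{1341907}{3} = -693923 + \frac{1341907}{3} = - \frac{739862}{3}$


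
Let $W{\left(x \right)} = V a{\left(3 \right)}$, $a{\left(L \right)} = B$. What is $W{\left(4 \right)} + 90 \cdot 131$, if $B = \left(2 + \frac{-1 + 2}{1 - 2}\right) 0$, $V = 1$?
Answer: $11790$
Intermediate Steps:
$B = 0$ ($B = \left(2 + 1 \frac{1}{-1}\right) 0 = \left(2 + 1 \left(-1\right)\right) 0 = \left(2 - 1\right) 0 = 1 \cdot 0 = 0$)
$a{\left(L \right)} = 0$
$W{\left(x \right)} = 0$ ($W{\left(x \right)} = 1 \cdot 0 = 0$)
$W{\left(4 \right)} + 90 \cdot 131 = 0 + 90 \cdot 131 = 0 + 11790 = 11790$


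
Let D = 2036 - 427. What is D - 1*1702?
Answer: -93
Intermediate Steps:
D = 1609
D - 1*1702 = 1609 - 1*1702 = 1609 - 1702 = -93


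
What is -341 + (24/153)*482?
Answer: -13535/51 ≈ -265.39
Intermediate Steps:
-341 + (24/153)*482 = -341 + (24*(1/153))*482 = -341 + (8/51)*482 = -341 + 3856/51 = -13535/51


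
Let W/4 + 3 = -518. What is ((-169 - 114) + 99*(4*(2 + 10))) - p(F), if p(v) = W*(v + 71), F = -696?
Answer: -1298031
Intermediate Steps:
W = -2084 (W = -12 + 4*(-518) = -12 - 2072 = -2084)
p(v) = -147964 - 2084*v (p(v) = -2084*(v + 71) = -2084*(71 + v) = -147964 - 2084*v)
((-169 - 114) + 99*(4*(2 + 10))) - p(F) = ((-169 - 114) + 99*(4*(2 + 10))) - (-147964 - 2084*(-696)) = (-283 + 99*(4*12)) - (-147964 + 1450464) = (-283 + 99*48) - 1*1302500 = (-283 + 4752) - 1302500 = 4469 - 1302500 = -1298031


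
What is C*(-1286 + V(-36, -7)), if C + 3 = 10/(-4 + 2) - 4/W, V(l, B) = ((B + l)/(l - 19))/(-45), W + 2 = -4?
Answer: 6365786/675 ≈ 9430.8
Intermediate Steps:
W = -6 (W = -2 - 4 = -6)
V(l, B) = -(B + l)/(45*(-19 + l)) (V(l, B) = ((B + l)/(-19 + l))*(-1/45) = -(B + l)/(45*(-19 + l)))
C = -22/3 (C = -3 + (10/(-4 + 2) - 4/(-6)) = -3 + (10/(-2) - 4*(-⅙)) = -3 + (10*(-½) + ⅔) = -3 + (-5 + ⅔) = -3 - 13/3 = -22/3 ≈ -7.3333)
C*(-1286 + V(-36, -7)) = -22*(-1286 + (-1*(-7) - 1*(-36))/(45*(-19 - 36)))/3 = -22*(-1286 + (1/45)*(7 + 36)/(-55))/3 = -22*(-1286 + (1/45)*(-1/55)*43)/3 = -22*(-1286 - 43/2475)/3 = -22/3*(-3182893/2475) = 6365786/675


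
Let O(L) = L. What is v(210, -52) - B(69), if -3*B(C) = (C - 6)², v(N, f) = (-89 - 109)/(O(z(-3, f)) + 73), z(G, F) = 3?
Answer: 50175/38 ≈ 1320.4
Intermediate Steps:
v(N, f) = -99/38 (v(N, f) = (-89 - 109)/(3 + 73) = -198/76 = -198*1/76 = -99/38)
B(C) = -(-6 + C)²/3 (B(C) = -(C - 6)²/3 = -(-6 + C)²/3)
v(210, -52) - B(69) = -99/38 - (-1)*(-6 + 69)²/3 = -99/38 - (-1)*63²/3 = -99/38 - (-1)*3969/3 = -99/38 - 1*(-1323) = -99/38 + 1323 = 50175/38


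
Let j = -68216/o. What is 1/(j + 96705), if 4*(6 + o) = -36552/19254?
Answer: 20777/2228144929 ≈ 9.3248e-6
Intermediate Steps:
o = -20777/3209 (o = -6 + (-36552/19254)/4 = -6 + (-36552*1/19254)/4 = -6 + (1/4)*(-6092/3209) = -6 - 1523/3209 = -20777/3209 ≈ -6.4746)
j = 218905144/20777 (j = -68216/(-20777/3209) = -68216*(-3209/20777) = 218905144/20777 ≈ 10536.)
1/(j + 96705) = 1/(218905144/20777 + 96705) = 1/(2228144929/20777) = 20777/2228144929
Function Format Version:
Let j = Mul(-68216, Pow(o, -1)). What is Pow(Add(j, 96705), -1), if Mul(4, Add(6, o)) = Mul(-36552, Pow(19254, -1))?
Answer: Rational(20777, 2228144929) ≈ 9.3248e-6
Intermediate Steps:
o = Rational(-20777, 3209) (o = Add(-6, Mul(Rational(1, 4), Mul(-36552, Pow(19254, -1)))) = Add(-6, Mul(Rational(1, 4), Mul(-36552, Rational(1, 19254)))) = Add(-6, Mul(Rational(1, 4), Rational(-6092, 3209))) = Add(-6, Rational(-1523, 3209)) = Rational(-20777, 3209) ≈ -6.4746)
j = Rational(218905144, 20777) (j = Mul(-68216, Pow(Rational(-20777, 3209), -1)) = Mul(-68216, Rational(-3209, 20777)) = Rational(218905144, 20777) ≈ 10536.)
Pow(Add(j, 96705), -1) = Pow(Add(Rational(218905144, 20777), 96705), -1) = Pow(Rational(2228144929, 20777), -1) = Rational(20777, 2228144929)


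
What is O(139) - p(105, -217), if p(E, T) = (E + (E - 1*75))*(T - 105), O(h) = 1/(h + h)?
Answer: 12084661/278 ≈ 43470.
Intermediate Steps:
O(h) = 1/(2*h)
p(E, T) = (-105 + T)*(-75 + 2*E) (p(E, T) = (E + (E - 75))*(-105 + T) = (E + (-75 + E))*(-105 + T) = (-75 + 2*E)*(-105 + T) = (-105 + T)*(-75 + 2*E))
O(139) - p(105, -217) = (½)/139 - (7875 - 210*105 - 75*(-217) + 2*105*(-217)) = (½)*(1/139) - (7875 - 22050 + 16275 - 45570) = 1/278 - 1*(-43470) = 1/278 + 43470 = 12084661/278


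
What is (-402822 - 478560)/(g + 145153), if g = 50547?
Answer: -440691/97850 ≈ -4.5037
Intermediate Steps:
(-402822 - 478560)/(g + 145153) = (-402822 - 478560)/(50547 + 145153) = -881382/195700 = -881382*1/195700 = -440691/97850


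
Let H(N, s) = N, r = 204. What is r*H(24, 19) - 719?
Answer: 4177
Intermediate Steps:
r*H(24, 19) - 719 = 204*24 - 719 = 4896 - 719 = 4177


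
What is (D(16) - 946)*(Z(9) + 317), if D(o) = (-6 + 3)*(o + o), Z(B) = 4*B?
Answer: -367826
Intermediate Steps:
D(o) = -6*o
(D(16) - 946)*(Z(9) + 317) = (-6*16 - 946)*(4*9 + 317) = (-96 - 946)*(36 + 317) = -1042*353 = -367826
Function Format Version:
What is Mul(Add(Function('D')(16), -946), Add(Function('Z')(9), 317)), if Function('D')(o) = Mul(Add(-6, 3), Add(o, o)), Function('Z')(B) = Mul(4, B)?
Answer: -367826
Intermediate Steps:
Function('D')(o) = Mul(-6, o) (Function('D')(o) = Mul(-3, Mul(2, o)) = Mul(-6, o))
Mul(Add(Function('D')(16), -946), Add(Function('Z')(9), 317)) = Mul(Add(Mul(-6, 16), -946), Add(Mul(4, 9), 317)) = Mul(Add(-96, -946), Add(36, 317)) = Mul(-1042, 353) = -367826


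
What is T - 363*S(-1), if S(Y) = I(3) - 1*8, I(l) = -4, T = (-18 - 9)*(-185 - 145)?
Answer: 13266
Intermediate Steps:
T = 8910 (T = -27*(-330) = 8910)
S(Y) = -12 (S(Y) = -4 - 1*8 = -4 - 8 = -12)
T - 363*S(-1) = 8910 - 363*(-12) = 8910 + 4356 = 13266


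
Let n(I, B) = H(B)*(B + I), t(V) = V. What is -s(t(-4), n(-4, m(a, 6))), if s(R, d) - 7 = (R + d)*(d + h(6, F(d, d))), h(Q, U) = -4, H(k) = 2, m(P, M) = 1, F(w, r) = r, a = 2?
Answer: -107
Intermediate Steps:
n(I, B) = 2*B + 2*I (n(I, B) = 2*(B + I) = 2*B + 2*I)
s(R, d) = 7 + (-4 + d)*(R + d) (s(R, d) = 7 + (R + d)*(d - 4) = 7 + (R + d)*(-4 + d) = 7 + (-4 + d)*(R + d))
-s(t(-4), n(-4, m(a, 6))) = -(7 + (2*1 + 2*(-4))**2 - 4*(-4) - 4*(2*1 + 2*(-4)) - 4*(2*1 + 2*(-4))) = -(7 + (2 - 8)**2 + 16 - 4*(2 - 8) - 4*(2 - 8)) = -(7 + (-6)**2 + 16 - 4*(-6) - 4*(-6)) = -(7 + 36 + 16 + 24 + 24) = -1*107 = -107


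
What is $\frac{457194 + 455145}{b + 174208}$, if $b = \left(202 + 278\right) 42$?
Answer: $\frac{912339}{194368} \approx 4.6939$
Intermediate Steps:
$b = 20160$ ($b = 480 \cdot 42 = 20160$)
$\frac{457194 + 455145}{b + 174208} = \frac{457194 + 455145}{20160 + 174208} = \frac{912339}{194368}$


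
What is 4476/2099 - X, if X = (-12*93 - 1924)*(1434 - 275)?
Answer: 7395537116/2099 ≈ 3.5234e+6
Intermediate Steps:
X = -3523360 (X = (-1116 - 1924)*1159 = -3040*1159 = -3523360)
4476/2099 - X = 4476/2099 - 1*(-3523360) = 4476*(1/2099) + 3523360 = 4476/2099 + 3523360 = 7395537116/2099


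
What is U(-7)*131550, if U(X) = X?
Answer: -920850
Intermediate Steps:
U(-7)*131550 = -7*131550 = -920850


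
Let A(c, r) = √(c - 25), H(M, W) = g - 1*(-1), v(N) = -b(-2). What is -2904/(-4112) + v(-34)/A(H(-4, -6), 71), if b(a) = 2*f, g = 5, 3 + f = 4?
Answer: 363/514 + 2*I*√19/19 ≈ 0.70623 + 0.45883*I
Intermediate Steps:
f = 1 (f = -3 + 4 = 1)
b(a) = 2 (b(a) = 2*1 = 2)
v(N) = -2 (v(N) = -1*2 = -2)
H(M, W) = 6 (H(M, W) = 5 - 1*(-1) = 5 + 1 = 6)
A(c, r) = √(-25 + c)
-2904/(-4112) + v(-34)/A(H(-4, -6), 71) = -2904/(-4112) - 2/√(-25 + 6) = -2904*(-1/4112) - 2*(-I*√19/19) = 363/514 - 2*(-I*√19/19) = 363/514 - (-2)*I*√19/19 = 363/514 + 2*I*√19/19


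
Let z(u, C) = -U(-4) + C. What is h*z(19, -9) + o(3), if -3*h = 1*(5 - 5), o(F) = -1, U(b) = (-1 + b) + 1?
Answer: -1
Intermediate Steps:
U(b) = b
h = 0 (h = -(5 - 5)/3 = -0/3 = -⅓*0 = 0)
z(u, C) = 4 + C (z(u, C) = -1*(-4) + C = 4 + C)
h*z(19, -9) + o(3) = 0*(4 - 9) - 1 = 0*(-5) - 1 = 0 - 1 = -1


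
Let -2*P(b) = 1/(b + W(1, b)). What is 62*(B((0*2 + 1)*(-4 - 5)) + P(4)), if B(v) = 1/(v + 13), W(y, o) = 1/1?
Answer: 93/10 ≈ 9.3000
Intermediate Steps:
W(y, o) = 1
B(v) = 1/(13 + v)
P(b) = -1/(2*(1 + b)) (P(b) = -1/(2*(b + 1)) = -1/(2*(1 + b)))
62*(B((0*2 + 1)*(-4 - 5)) + P(4)) = 62*(1/(13 + (0*2 + 1)*(-4 - 5)) - 1/(2 + 2*4)) = 62*(1/(13 + (0 + 1)*(-9)) - 1/(2 + 8)) = 62*(1/(13 + 1*(-9)) - 1/10) = 62*(1/(13 - 9) - 1*⅒) = 62*(1/4 - ⅒) = 62*(¼ - ⅒) = 62*(3/20) = 93/10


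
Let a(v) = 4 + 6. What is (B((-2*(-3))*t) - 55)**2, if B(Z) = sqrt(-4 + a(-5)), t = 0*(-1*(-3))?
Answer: (55 - sqrt(6))**2 ≈ 2761.6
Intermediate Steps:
t = 0 (t = 0*3 = 0)
a(v) = 10
B(Z) = sqrt(6) (B(Z) = sqrt(-4 + 10) = sqrt(6))
(B((-2*(-3))*t) - 55)**2 = (sqrt(6) - 55)**2 = (-55 + sqrt(6))**2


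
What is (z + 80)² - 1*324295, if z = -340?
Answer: -256695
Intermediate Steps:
(z + 80)² - 1*324295 = (-340 + 80)² - 1*324295 = (-260)² - 324295 = 67600 - 324295 = -256695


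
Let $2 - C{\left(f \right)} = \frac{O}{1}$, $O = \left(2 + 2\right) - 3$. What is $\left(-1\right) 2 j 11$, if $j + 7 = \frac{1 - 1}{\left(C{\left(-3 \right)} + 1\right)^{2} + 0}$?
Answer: $154$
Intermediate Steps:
$O = 1$ ($O = 4 - 3 = 1$)
$C{\left(f \right)} = 1$ ($C{\left(f \right)} = 2 - 1 \cdot 1^{-1} = 2 - 1 \cdot 1 = 2 - 1 = 1$)
$j = -7$ ($j = -7 + \frac{1 - 1}{\left(1 + 1\right)^{2} + 0} = -7 + \frac{0}{2^{2} + 0} = -7 + \frac{0}{4 + 0} = -7 + \frac{0}{4} = -7 + 0 \cdot \frac{1}{4} = -7 + 0 = -7$)
$\left(-1\right) 2 j 11 = \left(-1\right) 2 \left(-7\right) 11 = \left(-2\right) \left(-7\right) 11 = 14 \cdot 11 = 154$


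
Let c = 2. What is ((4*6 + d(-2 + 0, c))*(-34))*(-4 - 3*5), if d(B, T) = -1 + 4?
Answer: 17442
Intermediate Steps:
d(B, T) = 3
((4*6 + d(-2 + 0, c))*(-34))*(-4 - 3*5) = ((4*6 + 3)*(-34))*(-4 - 3*5) = ((24 + 3)*(-34))*(-4 - 15) = (27*(-34))*(-19) = -918*(-19) = 17442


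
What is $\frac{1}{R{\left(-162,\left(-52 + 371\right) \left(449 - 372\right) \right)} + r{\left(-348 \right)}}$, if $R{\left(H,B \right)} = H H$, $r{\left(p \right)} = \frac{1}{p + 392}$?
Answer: $\frac{44}{1154737} \approx 3.8104 \cdot 10^{-5}$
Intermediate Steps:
$r{\left(p \right)} = \frac{1}{392 + p}$
$R{\left(H,B \right)} = H^{2}$
$\frac{1}{R{\left(-162,\left(-52 + 371\right) \left(449 - 372\right) \right)} + r{\left(-348 \right)}} = \frac{1}{\left(-162\right)^{2} + \frac{1}{392 - 348}} = \frac{1}{26244 + \frac{1}{44}} = \frac{1}{\frac{1154737}{44}} = \frac{44}{1154737}$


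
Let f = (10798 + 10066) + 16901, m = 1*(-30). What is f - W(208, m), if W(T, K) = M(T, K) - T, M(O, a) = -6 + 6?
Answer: 37973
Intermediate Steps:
m = -30
M(O, a) = 0
W(T, K) = -T (W(T, K) = 0 - T = -T)
f = 37765 (f = 20864 + 16901 = 37765)
f - W(208, m) = 37765 - (-1)*208 = 37765 - 1*(-208) = 37765 + 208 = 37973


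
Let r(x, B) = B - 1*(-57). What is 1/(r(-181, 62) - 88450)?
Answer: -1/88331 ≈ -1.1321e-5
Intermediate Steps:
r(x, B) = 57 + B (r(x, B) = B + 57 = 57 + B)
1/(r(-181, 62) - 88450) = 1/((57 + 62) - 88450) = 1/(119 - 88450) = 1/(-88331) = -1/88331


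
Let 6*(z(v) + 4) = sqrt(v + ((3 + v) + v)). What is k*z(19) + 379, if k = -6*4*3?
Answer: 667 - 24*sqrt(15) ≈ 574.05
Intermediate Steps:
z(v) = -4 + sqrt(3 + 3*v)/6 (z(v) = -4 + sqrt(v + ((3 + v) + v))/6 = -4 + sqrt(v + (3 + 2*v))/6 = -4 + sqrt(3 + 3*v)/6)
k = -72 (k = -24*3 = -72)
k*z(19) + 379 = -72*(-4 + sqrt(3 + 3*19)/6) + 379 = -72*(-4 + sqrt(3 + 57)/6) + 379 = -72*(-4 + sqrt(60)/6) + 379 = -72*(-4 + (2*sqrt(15))/6) + 379 = -72*(-4 + sqrt(15)/3) + 379 = (288 - 24*sqrt(15)) + 379 = 667 - 24*sqrt(15)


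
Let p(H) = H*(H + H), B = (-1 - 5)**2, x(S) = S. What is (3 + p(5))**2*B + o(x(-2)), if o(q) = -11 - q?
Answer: 101115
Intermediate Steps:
B = 36 (B = (-6)**2 = 36)
p(H) = 2*H**2 (p(H) = H*(2*H) = 2*H**2)
(3 + p(5))**2*B + o(x(-2)) = (3 + 2*5**2)**2*36 + (-11 - 1*(-2)) = (3 + 2*25)**2*36 + (-11 + 2) = (3 + 50)**2*36 - 9 = 53**2*36 - 9 = 2809*36 - 9 = 101124 - 9 = 101115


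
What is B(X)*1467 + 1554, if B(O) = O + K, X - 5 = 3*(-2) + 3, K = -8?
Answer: -7248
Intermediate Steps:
X = 2 (X = 5 + (3*(-2) + 3) = 5 + (-6 + 3) = 5 - 3 = 2)
B(O) = -8 + O (B(O) = O - 8 = -8 + O)
B(X)*1467 + 1554 = (-8 + 2)*1467 + 1554 = -6*1467 + 1554 = -8802 + 1554 = -7248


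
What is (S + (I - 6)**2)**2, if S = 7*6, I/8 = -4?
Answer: 2208196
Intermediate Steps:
I = -32 (I = 8*(-4) = -32)
S = 42
(S + (I - 6)**2)**2 = (42 + (-32 - 6)**2)**2 = (42 + (-38)**2)**2 = (42 + 1444)**2 = 1486**2 = 2208196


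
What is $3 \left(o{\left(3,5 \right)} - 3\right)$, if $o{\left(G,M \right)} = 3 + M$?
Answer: $15$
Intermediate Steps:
$3 \left(o{\left(3,5 \right)} - 3\right) = 3 \left(\left(3 + 5\right) - 3\right) = 3 \left(8 - 3\right) = 3 \cdot 5 = 15$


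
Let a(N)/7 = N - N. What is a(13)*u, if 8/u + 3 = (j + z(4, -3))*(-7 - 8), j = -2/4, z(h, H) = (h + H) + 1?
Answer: 0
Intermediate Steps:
z(h, H) = 1 + H + h (z(h, H) = (H + h) + 1 = 1 + H + h)
j = -1/2 (j = -2*1/4 = -1/2 ≈ -0.50000)
u = -16/51 (u = 8/(-3 + (-1/2 + (1 - 3 + 4))*(-7 - 8)) = 8/(-3 + (-1/2 + 2)*(-15)) = 8/(-3 + (3/2)*(-15)) = 8/(-3 - 45/2) = 8/(-51/2) = 8*(-2/51) = -16/51 ≈ -0.31373)
a(N) = 0 (a(N) = 7*(N - N) = 7*0 = 0)
a(13)*u = 0*(-16/51) = 0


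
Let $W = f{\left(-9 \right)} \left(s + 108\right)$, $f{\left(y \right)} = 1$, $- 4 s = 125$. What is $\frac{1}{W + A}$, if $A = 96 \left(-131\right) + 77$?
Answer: $- \frac{4}{49689} \approx -8.0501 \cdot 10^{-5}$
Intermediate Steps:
$s = - \frac{125}{4}$ ($s = \left(- \frac{1}{4}\right) 125 = - \frac{125}{4} \approx -31.25$)
$A = -12499$ ($A = -12576 + 77 = -12499$)
$W = \frac{307}{4}$ ($W = 1 \left(- \frac{125}{4} + 108\right) = 1 \cdot \frac{307}{4} = \frac{307}{4} \approx 76.75$)
$\frac{1}{W + A} = \frac{1}{\frac{307}{4} - 12499} = \frac{1}{- \frac{49689}{4}} = - \frac{4}{49689}$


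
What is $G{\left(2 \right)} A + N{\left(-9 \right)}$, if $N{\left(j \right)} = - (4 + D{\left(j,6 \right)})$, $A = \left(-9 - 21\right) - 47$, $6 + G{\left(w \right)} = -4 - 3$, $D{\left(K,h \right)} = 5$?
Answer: $992$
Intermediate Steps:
$G{\left(w \right)} = -13$ ($G{\left(w \right)} = -6 - 7 = -13$)
$A = -77$ ($A = -30 - 47 = -77$)
$N{\left(j \right)} = -9$ ($N{\left(j \right)} = - (4 + 5) = \left(-1\right) 9 = -9$)
$G{\left(2 \right)} A + N{\left(-9 \right)} = \left(-13\right) \left(-77\right) - 9 = 1001 - 9 = 992$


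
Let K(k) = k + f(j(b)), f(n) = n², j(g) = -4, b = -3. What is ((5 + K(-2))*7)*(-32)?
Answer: -4256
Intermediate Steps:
K(k) = 16 + k (K(k) = k + (-4)² = k + 16 = 16 + k)
((5 + K(-2))*7)*(-32) = ((5 + (16 - 2))*7)*(-32) = ((5 + 14)*7)*(-32) = (19*7)*(-32) = 133*(-32) = -4256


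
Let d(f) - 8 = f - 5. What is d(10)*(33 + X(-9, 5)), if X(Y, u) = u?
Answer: 494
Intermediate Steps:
d(f) = 3 + f (d(f) = 8 + (f - 5) = 8 + (-5 + f) = 3 + f)
d(10)*(33 + X(-9, 5)) = (3 + 10)*(33 + 5) = 13*38 = 494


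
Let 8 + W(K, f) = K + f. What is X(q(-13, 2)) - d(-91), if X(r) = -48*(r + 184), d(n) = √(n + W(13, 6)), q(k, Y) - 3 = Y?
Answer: -9072 - 4*I*√5 ≈ -9072.0 - 8.9443*I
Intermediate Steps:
W(K, f) = -8 + K + f (W(K, f) = -8 + (K + f) = -8 + K + f)
q(k, Y) = 3 + Y
d(n) = √(11 + n) (d(n) = √(n + (-8 + 13 + 6)) = √(n + 11) = √(11 + n))
X(r) = -8832 - 48*r (X(r) = -48*(184 + r) = -8832 - 48*r)
X(q(-13, 2)) - d(-91) = (-8832 - 48*(3 + 2)) - √(11 - 91) = (-8832 - 48*5) - √(-80) = (-8832 - 240) - 4*I*√5 = -9072 - 4*I*√5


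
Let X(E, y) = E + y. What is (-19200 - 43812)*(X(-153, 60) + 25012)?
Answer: -1570196028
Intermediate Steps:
(-19200 - 43812)*(X(-153, 60) + 25012) = (-19200 - 43812)*((-153 + 60) + 25012) = -63012*(-93 + 25012) = -63012*24919 = -1570196028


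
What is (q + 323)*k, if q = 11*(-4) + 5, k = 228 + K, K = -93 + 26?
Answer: 45724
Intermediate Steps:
K = -67
k = 161 (k = 228 - 67 = 161)
q = -39 (q = -44 + 5 = -39)
(q + 323)*k = (-39 + 323)*161 = 284*161 = 45724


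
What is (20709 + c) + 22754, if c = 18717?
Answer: 62180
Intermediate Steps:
(20709 + c) + 22754 = (20709 + 18717) + 22754 = 39426 + 22754 = 62180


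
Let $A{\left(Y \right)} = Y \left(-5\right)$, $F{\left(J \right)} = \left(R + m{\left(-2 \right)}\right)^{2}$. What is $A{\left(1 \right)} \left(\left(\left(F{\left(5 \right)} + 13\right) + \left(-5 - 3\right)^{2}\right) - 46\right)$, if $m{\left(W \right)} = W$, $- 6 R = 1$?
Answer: $- \frac{6425}{36} \approx -178.47$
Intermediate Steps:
$R = - \frac{1}{6}$ ($R = \left(- \frac{1}{6}\right) 1 = - \frac{1}{6} \approx -0.16667$)
$F{\left(J \right)} = \frac{169}{36}$ ($F{\left(J \right)} = \left(- \frac{1}{6} - 2\right)^{2} = \left(- \frac{13}{6}\right)^{2} = \frac{169}{36}$)
$A{\left(Y \right)} = - 5 Y$
$A{\left(1 \right)} \left(\left(\left(F{\left(5 \right)} + 13\right) + \left(-5 - 3\right)^{2}\right) - 46\right) = \left(-5\right) 1 \left(\left(\left(\frac{169}{36} + 13\right) + \left(-5 - 3\right)^{2}\right) - 46\right) = - 5 \left(\left(\frac{637}{36} + \left(-8\right)^{2}\right) - 46\right) = - 5 \left(\left(\frac{637}{36} + 64\right) - 46\right) = - 5 \left(\frac{2941}{36} - 46\right) = \left(-5\right) \frac{1285}{36} = - \frac{6425}{36}$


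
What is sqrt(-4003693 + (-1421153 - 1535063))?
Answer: I*sqrt(6959909) ≈ 2638.2*I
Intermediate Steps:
sqrt(-4003693 + (-1421153 - 1535063)) = sqrt(-4003693 - 2956216) = sqrt(-6959909) = I*sqrt(6959909)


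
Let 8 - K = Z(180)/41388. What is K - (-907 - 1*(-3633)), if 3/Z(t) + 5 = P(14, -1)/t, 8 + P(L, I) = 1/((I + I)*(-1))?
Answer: -1134300216/417329 ≈ -2718.0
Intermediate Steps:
P(L, I) = -8 - 1/(2*I) (P(L, I) = -8 + 1/((I + I)*(-1)) = -8 - 1/(2*I))
Z(t) = 3/(-5 - 15/(2*t)) (Z(t) = 3/(-5 + (-8 - ½/(-1))/t) = 3/(-5 + (-8 - ½*(-1))/t) = 3/(-5 + (-8 + ½)/t) = 3/(-5 - 15/(2*t)))
K = 3338638/417329 (K = 8 - (-6*180/(15 + 10*180))/41388 = 8 - (-6*180/(15 + 1800))/41388 = 8 - (-6*180/1815)/41388 = 8 - (-6*180*1/1815)/41388 = 8 - (-72)/(121*41388) = 8 - 1*(-6/417329) = 8 + 6/417329 = 3338638/417329 ≈ 8.0000)
K - (-907 - 1*(-3633)) = 3338638/417329 - (-907 - 1*(-3633)) = 3338638/417329 - (-907 + 3633) = 3338638/417329 - 1*2726 = 3338638/417329 - 2726 = -1134300216/417329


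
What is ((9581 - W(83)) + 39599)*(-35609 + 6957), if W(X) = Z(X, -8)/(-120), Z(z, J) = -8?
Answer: -21136551748/15 ≈ -1.4091e+9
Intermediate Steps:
W(X) = 1/15 (W(X) = -8/(-120) = -8*(-1/120) = 1/15)
((9581 - W(83)) + 39599)*(-35609 + 6957) = ((9581 - 1*1/15) + 39599)*(-35609 + 6957) = ((9581 - 1/15) + 39599)*(-28652) = (143714/15 + 39599)*(-28652) = (737699/15)*(-28652) = -21136551748/15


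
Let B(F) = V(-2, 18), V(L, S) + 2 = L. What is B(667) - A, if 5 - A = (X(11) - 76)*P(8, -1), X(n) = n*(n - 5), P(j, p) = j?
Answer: -89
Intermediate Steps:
V(L, S) = -2 + L
X(n) = n*(-5 + n)
B(F) = -4 (B(F) = -2 - 2 = -4)
A = 85 (A = 5 - (11*(-5 + 11) - 76)*8 = 5 - (11*6 - 76)*8 = 5 - (66 - 76)*8 = 5 - (-10)*8 = 5 - 1*(-80) = 5 + 80 = 85)
B(667) - A = -4 - 1*85 = -4 - 85 = -89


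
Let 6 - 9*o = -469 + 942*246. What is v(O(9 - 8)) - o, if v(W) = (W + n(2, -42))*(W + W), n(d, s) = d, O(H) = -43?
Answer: 262991/9 ≈ 29221.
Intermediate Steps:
v(W) = 2*W*(2 + W) (v(W) = (W + 2)*(W + W) = (2 + W)*(2*W) = 2*W*(2 + W))
o = -231257/9 (o = ⅔ - (-469 + 942*246)/9 = ⅔ - (-469 + 231732)/9 = ⅔ - ⅑*231263 = ⅔ - 231263/9 = -231257/9 ≈ -25695.)
v(O(9 - 8)) - o = 2*(-43)*(2 - 43) - 1*(-231257/9) = 2*(-43)*(-41) + 231257/9 = 3526 + 231257/9 = 262991/9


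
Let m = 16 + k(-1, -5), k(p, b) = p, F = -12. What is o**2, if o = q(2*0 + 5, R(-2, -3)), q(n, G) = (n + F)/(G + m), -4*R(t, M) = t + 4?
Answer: 196/841 ≈ 0.23306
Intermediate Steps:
R(t, M) = -1 - t/4 (R(t, M) = -(t + 4)/4 = -(4 + t)/4 = -1 - t/4)
m = 15 (m = 16 - 1 = 15)
q(n, G) = (-12 + n)/(15 + G) (q(n, G) = (n - 12)/(G + 15) = (-12 + n)/(15 + G))
o = -14/29 (o = (-12 + (2*0 + 5))/(15 + (-1 - 1/4*(-2))) = (-12 + (0 + 5))/(15 + (-1 + 1/2)) = (-12 + 5)/(15 - 1/2) = -7/(29/2) = (2/29)*(-7) = -14/29 ≈ -0.48276)
o**2 = (-14/29)**2 = 196/841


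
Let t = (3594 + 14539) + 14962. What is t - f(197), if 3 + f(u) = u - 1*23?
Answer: 32924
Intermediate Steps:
f(u) = -26 + u (f(u) = -3 + (u - 1*23) = -3 + (u - 23) = -3 + (-23 + u) = -26 + u)
t = 33095 (t = 18133 + 14962 = 33095)
t - f(197) = 33095 - (-26 + 197) = 33095 - 1*171 = 33095 - 171 = 32924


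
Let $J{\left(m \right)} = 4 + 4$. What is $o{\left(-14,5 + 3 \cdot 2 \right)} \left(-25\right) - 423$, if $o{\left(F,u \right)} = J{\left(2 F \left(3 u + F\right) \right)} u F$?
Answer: $30377$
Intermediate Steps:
$J{\left(m \right)} = 8$
$o{\left(F,u \right)} = 8 F u$ ($o{\left(F,u \right)} = 8 u F = 8 F u$)
$o{\left(-14,5 + 3 \cdot 2 \right)} \left(-25\right) - 423 = 8 \left(-14\right) \left(5 + 3 \cdot 2\right) \left(-25\right) - 423 = 8 \left(-14\right) \left(5 + 6\right) \left(-25\right) - 423 = 8 \left(-14\right) 11 \left(-25\right) - 423 = \left(-1232\right) \left(-25\right) - 423 = 30800 - 423 = 30377$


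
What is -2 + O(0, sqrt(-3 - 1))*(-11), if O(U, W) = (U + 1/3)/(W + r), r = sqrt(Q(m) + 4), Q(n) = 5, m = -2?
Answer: -37/13 + 22*I/39 ≈ -2.8462 + 0.5641*I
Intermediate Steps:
r = 3 (r = sqrt(5 + 4) = sqrt(9) = 3)
O(U, W) = (1/3 + U)/(3 + W) (O(U, W) = (U + 1/3)/(W + 3) = (U + 1/3)/(3 + W) = (1/3 + U)/(3 + W))
-2 + O(0, sqrt(-3 - 1))*(-11) = -2 + ((1/3 + 0)/(3 + sqrt(-3 - 1)))*(-11) = -2 + ((1/3)/(3 + sqrt(-4)))*(-11) = -2 + ((1/3)/(3 + 2*I))*(-11) = -2 + (((3 - 2*I)/13)*(1/3))*(-11) = -2 + ((3 - 2*I)/39)*(-11) = -2 - 11*(3 - 2*I)/39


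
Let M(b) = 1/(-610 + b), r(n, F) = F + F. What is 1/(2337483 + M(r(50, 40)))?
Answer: 530/1238865989 ≈ 4.2781e-7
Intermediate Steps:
r(n, F) = 2*F
1/(2337483 + M(r(50, 40))) = 1/(2337483 + 1/(-610 + 2*40)) = 1/(2337483 + 1/(-610 + 80)) = 1/(2337483 + 1/(-530)) = 1/(2337483 - 1/530) = 1/(1238865989/530) = 530/1238865989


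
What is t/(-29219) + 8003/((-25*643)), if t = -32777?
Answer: 293050618/469695425 ≈ 0.62392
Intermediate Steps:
t/(-29219) + 8003/((-25*643)) = -32777/(-29219) + 8003/((-25*643)) = -32777*(-1/29219) + 8003/(-16075) = 32777/29219 + 8003*(-1/16075) = 32777/29219 - 8003/16075 = 293050618/469695425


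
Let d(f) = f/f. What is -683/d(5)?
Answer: -683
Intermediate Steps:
d(f) = 1
-683/d(5) = -683/1 = -683*1 = -683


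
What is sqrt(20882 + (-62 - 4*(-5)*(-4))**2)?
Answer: sqrt(41046) ≈ 202.60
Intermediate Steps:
sqrt(20882 + (-62 - 4*(-5)*(-4))**2) = sqrt(20882 + (-62 + 20*(-4))**2) = sqrt(20882 + (-62 - 80)**2) = sqrt(20882 + (-142)**2) = sqrt(20882 + 20164) = sqrt(41046)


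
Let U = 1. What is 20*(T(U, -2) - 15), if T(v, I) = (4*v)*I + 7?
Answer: -320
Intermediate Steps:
T(v, I) = 7 + 4*I*v (T(v, I) = 4*I*v + 7 = 7 + 4*I*v)
20*(T(U, -2) - 15) = 20*((7 + 4*(-2)*1) - 15) = 20*((7 - 8) - 15) = 20*(-1 - 15) = 20*(-16) = -320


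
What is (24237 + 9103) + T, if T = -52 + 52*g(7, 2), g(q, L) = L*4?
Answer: 33704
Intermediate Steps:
g(q, L) = 4*L
T = 364 (T = -52 + 52*(4*2) = -52 + 52*8 = -52 + 416 = 364)
(24237 + 9103) + T = (24237 + 9103) + 364 = 33340 + 364 = 33704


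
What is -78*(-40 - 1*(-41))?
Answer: -78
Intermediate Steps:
-78*(-40 - 1*(-41)) = -78*(-40 + 41) = -78*1 = -78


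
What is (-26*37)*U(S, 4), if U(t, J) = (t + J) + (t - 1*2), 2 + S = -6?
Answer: 13468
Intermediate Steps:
S = -8 (S = -2 - 6 = -8)
U(t, J) = -2 + J + 2*t (U(t, J) = (J + t) + (t - 2) = (J + t) + (-2 + t) = -2 + J + 2*t)
(-26*37)*U(S, 4) = (-26*37)*(-2 + 4 + 2*(-8)) = -962*(-2 + 4 - 16) = -962*(-14) = 13468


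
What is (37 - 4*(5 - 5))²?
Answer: 1369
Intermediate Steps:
(37 - 4*(5 - 5))² = (37 - 4*0)² = (37 + 0)² = 37² = 1369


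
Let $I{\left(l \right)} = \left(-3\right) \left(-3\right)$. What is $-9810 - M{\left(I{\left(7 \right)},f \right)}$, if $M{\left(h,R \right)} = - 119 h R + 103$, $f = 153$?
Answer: $153950$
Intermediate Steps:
$I{\left(l \right)} = 9$
$M{\left(h,R \right)} = 103 - 119 R h$ ($M{\left(h,R \right)} = - 119 R h + 103 = 103 - 119 R h$)
$-9810 - M{\left(I{\left(7 \right)},f \right)} = -9810 - \left(103 - 18207 \cdot 9\right) = -9810 - \left(103 - 163863\right) = -9810 - -163760 = -9810 + 163760 = 153950$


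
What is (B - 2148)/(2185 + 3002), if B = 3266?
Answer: 86/399 ≈ 0.21554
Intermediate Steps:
(B - 2148)/(2185 + 3002) = (3266 - 2148)/(2185 + 3002) = 1118/5187 = 1118*(1/5187) = 86/399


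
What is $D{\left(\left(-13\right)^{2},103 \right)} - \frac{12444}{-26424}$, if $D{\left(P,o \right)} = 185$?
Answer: $\frac{408407}{2202} \approx 185.47$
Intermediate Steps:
$D{\left(\left(-13\right)^{2},103 \right)} - \frac{12444}{-26424} = 185 - \frac{12444}{-26424} = 185 - 12444 \left(- \frac{1}{26424}\right) = 185 - - \frac{1037}{2202} = 185 + \frac{1037}{2202} = \frac{408407}{2202}$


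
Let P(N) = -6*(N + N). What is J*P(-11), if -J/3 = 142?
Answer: -56232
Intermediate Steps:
J = -426 (J = -3*142 = -426)
P(N) = -12*N
J*P(-11) = -(-5112)*(-11) = -426*132 = -56232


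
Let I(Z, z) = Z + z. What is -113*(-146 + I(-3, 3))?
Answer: 16498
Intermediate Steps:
-113*(-146 + I(-3, 3)) = -113*(-146 + (-3 + 3)) = -113*(-146 + 0) = -113*(-146) = 16498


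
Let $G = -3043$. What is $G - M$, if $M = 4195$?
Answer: $-7238$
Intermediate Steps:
$G - M = -3043 - 4195 = -7238$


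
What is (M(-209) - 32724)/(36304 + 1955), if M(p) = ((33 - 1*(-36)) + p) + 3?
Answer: -32861/38259 ≈ -0.85891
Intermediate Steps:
M(p) = 72 + p (M(p) = ((33 + 36) + p) + 3 = (69 + p) + 3 = 72 + p)
(M(-209) - 32724)/(36304 + 1955) = ((72 - 209) - 32724)/(36304 + 1955) = (-137 - 32724)/38259 = -32861*1/38259 = -32861/38259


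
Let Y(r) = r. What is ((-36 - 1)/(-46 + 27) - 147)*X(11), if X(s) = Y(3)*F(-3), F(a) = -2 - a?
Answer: -8268/19 ≈ -435.16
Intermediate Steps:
X(s) = 3 (X(s) = 3*(-2 - 1*(-3)) = 3*(-2 + 3) = 3*1 = 3)
((-36 - 1)/(-46 + 27) - 147)*X(11) = ((-36 - 1)/(-46 + 27) - 147)*3 = (-37/(-19) - 147)*3 = (-37*(-1/19) - 147)*3 = (37/19 - 147)*3 = -2756/19*3 = -8268/19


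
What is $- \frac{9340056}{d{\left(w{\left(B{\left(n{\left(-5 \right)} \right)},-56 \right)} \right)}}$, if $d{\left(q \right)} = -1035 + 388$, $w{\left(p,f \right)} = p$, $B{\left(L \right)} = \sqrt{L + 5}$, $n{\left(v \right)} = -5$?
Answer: $\frac{9340056}{647} \approx 14436.0$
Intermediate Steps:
$B{\left(L \right)} = \sqrt{5 + L}$
$d{\left(q \right)} = -647$
$- \frac{9340056}{d{\left(w{\left(B{\left(n{\left(-5 \right)} \right)},-56 \right)} \right)}} = - \frac{9340056}{-647} = \left(-9340056\right) \left(- \frac{1}{647}\right) = \frac{9340056}{647}$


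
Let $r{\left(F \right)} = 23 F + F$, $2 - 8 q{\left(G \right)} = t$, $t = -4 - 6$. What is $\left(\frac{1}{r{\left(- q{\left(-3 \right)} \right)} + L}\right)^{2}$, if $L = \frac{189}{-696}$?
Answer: $\frac{53824}{70812225} \approx 0.0007601$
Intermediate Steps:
$t = -10$ ($t = -4 - 6 = -10$)
$q{\left(G \right)} = \frac{3}{2}$ ($q{\left(G \right)} = \frac{1}{4} - - \frac{5}{4} = \frac{1}{4} + \frac{5}{4} = \frac{3}{2}$)
$r{\left(F \right)} = 24 F$
$L = - \frac{63}{232}$ ($L = 189 \left(- \frac{1}{696}\right) = - \frac{63}{232} \approx -0.27155$)
$\left(\frac{1}{r{\left(- q{\left(-3 \right)} \right)} + L}\right)^{2} = \left(\frac{1}{24 \left(\left(-1\right) \frac{3}{2}\right) - \frac{63}{232}}\right)^{2} = \left(\frac{1}{24 \left(- \frac{3}{2}\right) - \frac{63}{232}}\right)^{2} = \left(\frac{1}{-36 - \frac{63}{232}}\right)^{2} = \left(\frac{1}{- \frac{8415}{232}}\right)^{2} = \left(- \frac{232}{8415}\right)^{2} = \frac{53824}{70812225}$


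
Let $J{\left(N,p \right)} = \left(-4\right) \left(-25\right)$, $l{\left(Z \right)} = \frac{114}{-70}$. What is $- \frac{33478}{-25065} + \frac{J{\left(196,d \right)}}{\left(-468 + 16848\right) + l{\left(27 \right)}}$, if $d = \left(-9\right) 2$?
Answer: $\frac{6426252218}{4789445265} \approx 1.3418$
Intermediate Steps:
$l{\left(Z \right)} = - \frac{57}{35}$ ($l{\left(Z \right)} = 114 \left(- \frac{1}{70}\right) = - \frac{57}{35}$)
$d = -18$
$J{\left(N,p \right)} = 100$
$- \frac{33478}{-25065} + \frac{J{\left(196,d \right)}}{\left(-468 + 16848\right) + l{\left(27 \right)}} = - \frac{33478}{-25065} + \frac{100}{\left(-468 + 16848\right) - \frac{57}{35}} = \left(-33478\right) \left(- \frac{1}{25065}\right) + \frac{100}{16380 - \frac{57}{35}} = \frac{33478}{25065} + \frac{100}{\frac{573243}{35}} = \frac{33478}{25065} + 100 \cdot \frac{35}{573243} = \frac{33478}{25065} + \frac{3500}{573243} = \frac{6426252218}{4789445265}$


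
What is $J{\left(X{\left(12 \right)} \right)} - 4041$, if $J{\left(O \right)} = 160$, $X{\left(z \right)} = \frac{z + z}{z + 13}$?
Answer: $-3881$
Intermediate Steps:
$X{\left(z \right)} = \frac{2 z}{13 + z}$
$J{\left(X{\left(12 \right)} \right)} - 4041 = 160 - 4041 = -3881$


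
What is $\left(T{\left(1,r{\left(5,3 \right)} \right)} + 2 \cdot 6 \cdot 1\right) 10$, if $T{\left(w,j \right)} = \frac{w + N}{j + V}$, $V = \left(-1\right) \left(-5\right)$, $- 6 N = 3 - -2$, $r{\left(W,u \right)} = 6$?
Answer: $\frac{3965}{33} \approx 120.15$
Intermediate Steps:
$N = - \frac{5}{6}$ ($N = - \frac{3 - -2}{6} = - \frac{3 + 2}{6} = \left(- \frac{1}{6}\right) 5 = - \frac{5}{6} \approx -0.83333$)
$V = 5$
$T{\left(w,j \right)} = \frac{- \frac{5}{6} + w}{5 + j}$ ($T{\left(w,j \right)} = \frac{w - \frac{5}{6}}{j + 5} = \frac{- \frac{5}{6} + w}{5 + j}$)
$\left(T{\left(1,r{\left(5,3 \right)} \right)} + 2 \cdot 6 \cdot 1\right) 10 = \left(\frac{- \frac{5}{6} + 1}{5 + 6} + 2 \cdot 6 \cdot 1\right) 10 = \left(\frac{1}{11} \cdot \frac{1}{6} + 12 \cdot 1\right) 10 = \left(\frac{1}{11} \cdot \frac{1}{6} + 12\right) 10 = \left(\frac{1}{66} + 12\right) 10 = \frac{793}{66} \cdot 10 = \frac{3965}{33}$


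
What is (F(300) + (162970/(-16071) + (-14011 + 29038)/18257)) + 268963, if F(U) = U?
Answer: 79001250967588/293408247 ≈ 2.6925e+5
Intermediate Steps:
(F(300) + (162970/(-16071) + (-14011 + 29038)/18257)) + 268963 = (300 + (162970/(-16071) + (-14011 + 29038)/18257)) + 268963 = (300 + (162970*(-1/16071) + 15027*(1/18257))) + 268963 = (300 + (-162970/16071 + 15027/18257)) + 268963 = (300 - 2733844373/293408247) + 268963 = 85288629727/293408247 + 268963 = 79001250967588/293408247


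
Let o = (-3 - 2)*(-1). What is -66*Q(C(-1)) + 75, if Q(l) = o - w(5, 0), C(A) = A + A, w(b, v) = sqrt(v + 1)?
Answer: -189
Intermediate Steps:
o = 5 (o = -5*(-1) = 5)
w(b, v) = sqrt(1 + v)
C(A) = 2*A
Q(l) = 4 (Q(l) = 5 - sqrt(1 + 0) = 5 - sqrt(1) = 5 - 1*1 = 5 - 1 = 4)
-66*Q(C(-1)) + 75 = -66*4 + 75 = -264 + 75 = -189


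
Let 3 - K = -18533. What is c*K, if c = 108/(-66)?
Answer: -333648/11 ≈ -30332.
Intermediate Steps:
K = 18536 (K = 3 - 1*(-18533) = 3 + 18533 = 18536)
c = -18/11 (c = 108*(-1/66) = -18/11 ≈ -1.6364)
c*K = -18/11*18536 = -333648/11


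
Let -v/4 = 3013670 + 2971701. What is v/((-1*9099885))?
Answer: 23941484/9099885 ≈ 2.6310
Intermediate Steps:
v = -23941484 (v = -4*(3013670 + 2971701) = -4*5985371 = -23941484)
v/((-1*9099885)) = -23941484/((-1*9099885)) = -23941484/(-9099885) = -23941484*(-1/9099885) = 23941484/9099885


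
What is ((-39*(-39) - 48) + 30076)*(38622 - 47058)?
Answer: -266147364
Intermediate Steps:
((-39*(-39) - 48) + 30076)*(38622 - 47058) = ((1521 - 48) + 30076)*(-8436) = (1473 + 30076)*(-8436) = 31549*(-8436) = -266147364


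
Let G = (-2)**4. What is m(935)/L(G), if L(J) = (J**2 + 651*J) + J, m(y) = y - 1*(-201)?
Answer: 71/668 ≈ 0.10629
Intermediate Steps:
m(y) = 201 + y (m(y) = y + 201 = 201 + y)
G = 16
L(J) = J**2 + 652*J
m(935)/L(G) = (201 + 935)/((16*(652 + 16))) = 1136/((16*668)) = 1136/10688 = 1136*(1/10688) = 71/668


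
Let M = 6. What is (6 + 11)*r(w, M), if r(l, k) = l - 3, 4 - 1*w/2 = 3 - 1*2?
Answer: 51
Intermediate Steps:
w = 6 (w = 8 - 2*(3 - 1*2) = 8 - 2*(3 - 2) = 8 - 2*1 = 8 - 2 = 6)
r(l, k) = -3 + l
(6 + 11)*r(w, M) = (6 + 11)*(-3 + 6) = 17*3 = 51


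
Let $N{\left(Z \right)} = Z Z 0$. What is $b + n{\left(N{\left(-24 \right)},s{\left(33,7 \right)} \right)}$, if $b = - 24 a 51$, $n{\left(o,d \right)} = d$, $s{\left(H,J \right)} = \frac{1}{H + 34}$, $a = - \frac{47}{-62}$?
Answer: $- \frac{1927157}{2077} \approx -927.86$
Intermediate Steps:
$a = \frac{47}{62}$ ($a = \left(-47\right) \left(- \frac{1}{62}\right) = \frac{47}{62} \approx 0.75806$)
$s{\left(H,J \right)} = \frac{1}{34 + H}$
$N{\left(Z \right)} = 0$ ($N{\left(Z \right)} = Z^{2} \cdot 0 = 0$)
$b = - \frac{28764}{31}$ ($b = \left(-24\right) \frac{47}{62} \cdot 51 = \left(- \frac{564}{31}\right) 51 = - \frac{28764}{31} \approx -927.87$)
$b + n{\left(N{\left(-24 \right)},s{\left(33,7 \right)} \right)} = - \frac{28764}{31} + \frac{1}{34 + 33} = - \frac{28764}{31} + \frac{1}{67} = - \frac{1927157}{2077}$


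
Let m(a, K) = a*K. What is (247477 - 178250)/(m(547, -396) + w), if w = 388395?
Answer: 69227/171783 ≈ 0.40299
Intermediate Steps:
m(a, K) = K*a
(247477 - 178250)/(m(547, -396) + w) = (247477 - 178250)/(-396*547 + 388395) = 69227/(-216612 + 388395) = 69227/171783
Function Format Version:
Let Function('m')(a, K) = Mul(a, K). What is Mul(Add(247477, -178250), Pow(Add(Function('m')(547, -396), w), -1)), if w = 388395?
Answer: Rational(69227, 171783) ≈ 0.40299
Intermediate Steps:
Function('m')(a, K) = Mul(K, a)
Mul(Add(247477, -178250), Pow(Add(Function('m')(547, -396), w), -1)) = Mul(Add(247477, -178250), Pow(Add(Mul(-396, 547), 388395), -1)) = Mul(69227, Pow(Add(-216612, 388395), -1)) = Mul(69227, Pow(171783, -1)) = Mul(69227, Rational(1, 171783)) = Rational(69227, 171783)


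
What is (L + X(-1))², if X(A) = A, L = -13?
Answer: 196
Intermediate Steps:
(L + X(-1))² = (-13 - 1)² = (-14)² = 196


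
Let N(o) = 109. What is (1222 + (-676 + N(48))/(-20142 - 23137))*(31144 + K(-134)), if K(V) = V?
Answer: 1640041530050/43279 ≈ 3.7895e+7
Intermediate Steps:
(1222 + (-676 + N(48))/(-20142 - 23137))*(31144 + K(-134)) = (1222 + (-676 + 109)/(-20142 - 23137))*(31144 - 134) = (1222 - 567/(-43279))*31010 = (1222 - 567*(-1/43279))*31010 = (1222 + 567/43279)*31010 = (52887505/43279)*31010 = 1640041530050/43279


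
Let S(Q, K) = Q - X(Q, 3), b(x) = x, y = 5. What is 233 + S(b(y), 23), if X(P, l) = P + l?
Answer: 230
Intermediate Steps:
S(Q, K) = -3 (S(Q, K) = Q - (Q + 3) = Q - (3 + Q) = Q + (-3 - Q) = -3)
233 + S(b(y), 23) = 233 - 3 = 230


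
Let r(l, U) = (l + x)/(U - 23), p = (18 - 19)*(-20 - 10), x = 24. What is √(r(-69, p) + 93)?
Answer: √4242/7 ≈ 9.3044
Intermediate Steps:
p = 30 (p = -1*(-30) = 30)
r(l, U) = (24 + l)/(-23 + U) (r(l, U) = (l + 24)/(U - 23) = (24 + l)/(-23 + U))
√(r(-69, p) + 93) = √((24 - 69)/(-23 + 30) + 93) = √(-45/7 + 93) = √(606/7) = √4242/7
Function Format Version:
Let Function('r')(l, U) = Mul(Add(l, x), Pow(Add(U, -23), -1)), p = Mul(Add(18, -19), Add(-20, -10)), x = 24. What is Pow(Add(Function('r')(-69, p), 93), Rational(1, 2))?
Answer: Mul(Rational(1, 7), Pow(4242, Rational(1, 2))) ≈ 9.3044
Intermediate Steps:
p = 30 (p = Mul(-1, -30) = 30)
Function('r')(l, U) = Mul(Pow(Add(-23, U), -1), Add(24, l)) (Function('r')(l, U) = Mul(Add(l, 24), Pow(Add(U, -23), -1)) = Mul(Add(24, l), Pow(Add(-23, U), -1)) = Mul(Pow(Add(-23, U), -1), Add(24, l)))
Pow(Add(Function('r')(-69, p), 93), Rational(1, 2)) = Pow(Add(Mul(Pow(Add(-23, 30), -1), Add(24, -69)), 93), Rational(1, 2)) = Pow(Add(Mul(Pow(7, -1), -45), 93), Rational(1, 2)) = Pow(Add(Mul(Rational(1, 7), -45), 93), Rational(1, 2)) = Pow(Add(Rational(-45, 7), 93), Rational(1, 2)) = Pow(Rational(606, 7), Rational(1, 2)) = Mul(Rational(1, 7), Pow(4242, Rational(1, 2)))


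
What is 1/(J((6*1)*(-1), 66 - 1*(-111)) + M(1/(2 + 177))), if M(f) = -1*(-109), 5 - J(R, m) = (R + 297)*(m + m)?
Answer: -1/102900 ≈ -9.7182e-6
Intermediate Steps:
J(R, m) = 5 - 2*m*(297 + R) (J(R, m) = 5 - (R + 297)*(m + m) = 5 - (297 + R)*2*m = 5 - 2*m*(297 + R))
M(f) = 109
1/(J((6*1)*(-1), 66 - 1*(-111)) + M(1/(2 + 177))) = 1/((5 - 594*(66 - 1*(-111)) - 2*(6*1)*(-1)*(66 - 1*(-111))) + 109) = 1/((5 - 594*(66 + 111) - 2*6*(-1)*(66 + 111)) + 109) = 1/((5 - 594*177 - 2*(-6)*177) + 109) = 1/((5 - 105138 + 2124) + 109) = 1/(-103009 + 109) = 1/(-102900) = -1/102900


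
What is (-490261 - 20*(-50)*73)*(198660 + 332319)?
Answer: -221556828519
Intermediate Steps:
(-490261 - 20*(-50)*73)*(198660 + 332319) = (-490261 + 1000*73)*530979 = (-490261 + 73000)*530979 = -417261*530979 = -221556828519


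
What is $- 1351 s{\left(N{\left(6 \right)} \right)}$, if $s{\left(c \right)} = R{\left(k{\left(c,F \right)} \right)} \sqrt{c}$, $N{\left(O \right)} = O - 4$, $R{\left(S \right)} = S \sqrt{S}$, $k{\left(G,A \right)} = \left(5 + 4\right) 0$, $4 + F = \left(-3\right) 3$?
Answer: $0$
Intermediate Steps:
$F = -13$ ($F = -4 - 9 = -13$)
$k{\left(G,A \right)} = 0$ ($k{\left(G,A \right)} = 9 \cdot 0 = 0$)
$R{\left(S \right)} = S^{\frac{3}{2}}$
$N{\left(O \right)} = -4 + O$
$s{\left(c \right)} = 0$ ($s{\left(c \right)} = 0^{\frac{3}{2}} \sqrt{c} = 0 \sqrt{c} = 0$)
$- 1351 s{\left(N{\left(6 \right)} \right)} = \left(-1351\right) 0 = 0$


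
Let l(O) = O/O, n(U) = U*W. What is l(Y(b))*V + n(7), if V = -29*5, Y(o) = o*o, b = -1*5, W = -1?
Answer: -152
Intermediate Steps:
b = -5
Y(o) = o²
n(U) = -U (n(U) = U*(-1) = -U)
l(O) = 1
V = -145
l(Y(b))*V + n(7) = 1*(-145) - 1*7 = -145 - 7 = -152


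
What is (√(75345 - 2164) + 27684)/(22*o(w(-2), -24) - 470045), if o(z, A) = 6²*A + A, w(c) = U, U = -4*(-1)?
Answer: -27684/489581 - √73181/489581 ≈ -0.057099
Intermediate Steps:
U = 4
w(c) = 4
o(z, A) = 37*A (o(z, A) = 36*A + A = 37*A)
(√(75345 - 2164) + 27684)/(22*o(w(-2), -24) - 470045) = (√(75345 - 2164) + 27684)/(22*(37*(-24)) - 470045) = (√73181 + 27684)/(22*(-888) - 470045) = (27684 + √73181)/(-19536 - 470045) = (27684 + √73181)/(-489581) = (27684 + √73181)*(-1/489581) = -27684/489581 - √73181/489581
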